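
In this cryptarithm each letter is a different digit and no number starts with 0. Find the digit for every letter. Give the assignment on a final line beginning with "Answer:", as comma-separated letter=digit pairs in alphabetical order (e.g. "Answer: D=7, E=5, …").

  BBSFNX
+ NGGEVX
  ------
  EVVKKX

Step 1. [col 1: X + X ≡ X (mod 10)] column 1: given nothing yet, carry-in 0, and all letters distinct, none taken yet, X+X≡X (mod 10) forces X=0 ⇒ X=0.
Step 2. [col 2: N + V ≡ K (mod 10)] column 2 (N + V ≡ K (mod 10), carry-in 0) doesn't pin V yet; pick V=7 and continue. So V=7.
Step 3. [col 2: N + V ≡ K (mod 10)] N=6 is one option consistent with column 2 (N + V ≡ K (mod 10), carry-in 0) — take it, so N=6.
Step 4. [col 2: N + V ≡ K (mod 10)] column 2 reads N+V+carry(0)=K with N=6, V=7; with digits 0,6,7 already taken and all letters distinct, the only value for K is 3, so K=3.
Step 5. [col 3: F + E ≡ K (mod 10)] no forcing yet in column 3 (carry-in 1); F=4 is free and consistent — try it. So F=4.
Step 6. [col 3: F + E ≡ K (mod 10)] in column 3 we have F+E≡K with carry-in 1; given F=4, K=3 and digits 0,3,4,6,7 already taken and all letters distinct, that pins E to 8, so E=8.
Step 7. [col 4: S + G ≡ V (mod 10)] several values work for S in column 4 (S + G ≡ V (mod 10), carry-in 1); try S=1 ⇒ S=1.
Step 8. [col 4: S + G ≡ V (mod 10)] from column 4 (S=1, V=7, carry-in 1, digits 0,1,3,4,6,7,8 already taken and all letters distinct): G must equal 5 ⇒ G=5.
Step 9. [col 5: B + G ≡ V (mod 10)] column 5 reads B+G+carry(0)=V with G=5, V=7; with digits 0,1,3,4,5,6,7,8 already taken and all letters distinct, the only value for B is 2. So B=2.

Answer: B=2, E=8, F=4, G=5, K=3, N=6, S=1, V=7, X=0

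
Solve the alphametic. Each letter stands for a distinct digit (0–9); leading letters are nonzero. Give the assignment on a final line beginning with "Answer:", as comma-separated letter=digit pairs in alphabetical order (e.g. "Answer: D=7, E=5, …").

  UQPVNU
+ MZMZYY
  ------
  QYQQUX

Step 1. [col 1: U + Y ≡ X (mod 10)] U=1 is one option consistent with column 1 (U + Y ≡ X (mod 10), carry-in 0) — take it, so U=1.
Step 2. [col 1: U + Y ≡ X (mod 10)] several values work for Y in column 1 (U + Y ≡ X (mod 10), carry-in 0); try Y=3. So Y=3.
Step 3. [col 1: U + Y ≡ X (mod 10)] column 1: given U=1, Y=3, carry-in 0, and digits 1,3 already taken and all letters distinct, U+Y≡X (mod 10) forces X=4. So X=4.
Step 4. [col 2: N + Y ≡ U (mod 10)] column 2 reads N+Y+carry(0)=U with Y=3, U=1; with digits 1,3,4 already taken and all letters distinct, the only value for N is 8, so N=8.
Step 5. [col 3: V + Z ≡ Q (mod 10)] column 3 (V + Z ≡ Q (mod 10), carry-in 1) doesn't pin Z yet; pick Z=6 and continue. So Z=6.
Step 6. [col 3: V + Z ≡ Q (mod 10)] several values work for V in column 3 (V + Z ≡ Q (mod 10), carry-in 1); try V=0 ⇒ V=0.
Step 7. [col 3: V + Z ≡ Q (mod 10)] in column 3 we have V+Z≡Q with carry-in 1; given V=0, Z=6 and digits 0,1,3,4,6,8 already taken and all letters distinct, that pins Q to 7 ⇒ Q=7.
Step 8. [col 4: P + M ≡ Q (mod 10)] no forcing yet in column 4 (carry-in 0); P=2 is free and consistent — try it. So P=2.
Step 9. [col 4: P + M ≡ Q (mod 10)] in column 4 we have P+M≡Q with carry-in 0; given P=2, Q=7 and digits 0,1,2,3,4,6,7,8 already taken and all letters distinct, that pins M to 5 ⇒ M=5.

Answer: M=5, N=8, P=2, Q=7, U=1, V=0, X=4, Y=3, Z=6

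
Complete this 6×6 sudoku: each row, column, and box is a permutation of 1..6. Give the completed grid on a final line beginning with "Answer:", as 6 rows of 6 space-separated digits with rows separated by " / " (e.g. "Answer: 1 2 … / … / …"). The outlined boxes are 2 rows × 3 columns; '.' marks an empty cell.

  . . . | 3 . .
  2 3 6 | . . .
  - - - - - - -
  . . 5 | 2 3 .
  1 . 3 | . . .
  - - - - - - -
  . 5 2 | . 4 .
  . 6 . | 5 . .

Step 1. [r3c6∈{1,4,6}] r3c6 is the only open cell in row 3 admitting 1, so r3c6=1.
Step 2. [r1c1∈{4,5}] r1c1 is the only open cell in col 1 admitting 5 ⇒ r1c1=5.
Step 3. [r5c4∈{1,6}] row 5 places 1 nowhere but r5c4. So r5c4=1.
Step 4. [r3c2∈{4}] nothing but 4 survives at r3c2, so r3c2=4.
Step 5. [r5c6∈{3,6}] across row 5, 6 lands solely at r5c6, so r5c6=6.
Step 6. [r1c3∈{1,4}] 4 has one home in box 1: r1c3, so r1c3=4.
Step 7. [r1c5∈{1,2,6}] r1c5 is the only open cell in row 1 admitting 6 ⇒ r1c5=6.
Step 8. [r6c6∈{2,3}] col 6 places 3 nowhere but r6c6, so r6c6=3.
Step 9. [r4c5∈{5}] only 5 remains possible at r4c5. So r4c5=5.
Step 10. [r2c4∈{4}] r2c4's peers cover all but 4. So r2c4=4.
Step 11. [r1c2∈{1}] nothing but 1 survives at r1c2. So r1c2=1.
Step 12. [r1c6∈{2}] r1c6 is down to just 2 ⇒ r1c6=2.
Step 13. [r4c6∈{4}] r4c6 is down to just 4 ⇒ r4c6=4.
Step 14. [r2c6∈{5}] only 5 remains possible at r2c6 ⇒ r2c6=5.
Step 15. [r6c5∈{2}] only 2 remains possible at r6c5 ⇒ r6c5=2.
Step 16. [r6c3∈{1}] r6c3 is down to just 1 ⇒ r6c3=1.
Step 17. [r3c1∈{6}] r3c1 has the single candidate 6 ⇒ r3c1=6.
Step 18. [r6c1∈{4}] r6c1 has the single candidate 4. So r6c1=4.
Step 19. [r4c2∈{2}] r4c2 is down to just 2. So r4c2=2.
Step 20. [r4c4∈{6}] r4c4 has the single candidate 6, so r4c4=6.
Step 21. [r5c1∈{3}] r5c1 has the single candidate 3. So r5c1=3.
Step 22. [r2c5∈{1}] r2c5's peers cover all but 1, so r2c5=1.

Answer: 5 1 4 3 6 2 / 2 3 6 4 1 5 / 6 4 5 2 3 1 / 1 2 3 6 5 4 / 3 5 2 1 4 6 / 4 6 1 5 2 3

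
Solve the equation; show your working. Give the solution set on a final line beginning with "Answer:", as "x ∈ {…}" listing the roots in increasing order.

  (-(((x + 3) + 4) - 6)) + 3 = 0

Step 1. [(-(((x + 3) + 4) - 6)) + 3 = 0] 3 comes off first (subtract 3). So sub: -(((x + 3) + 4) - 6) = -3.
Step 2. [-(((x + 3) + 4) - 6) = -3] leading − — multiply by −1. So neg: ((x + 3) + 4) - 6 = 3.
Step 3. [((x + 3) + 4) - 6 = 3] -6 is outermost — add 6 both sides, so sub: (x + 3) + 4 = 9.
Step 4. [(x + 3) + 4 = 9] subtract 4: x sits inside (… + 4), so sub: x + 3 = 5.
Step 5. [x + 3 = 5] +3 is outermost — subtract 3 both sides ⇒ sub: x = 2.

Answer: x ∈ {2}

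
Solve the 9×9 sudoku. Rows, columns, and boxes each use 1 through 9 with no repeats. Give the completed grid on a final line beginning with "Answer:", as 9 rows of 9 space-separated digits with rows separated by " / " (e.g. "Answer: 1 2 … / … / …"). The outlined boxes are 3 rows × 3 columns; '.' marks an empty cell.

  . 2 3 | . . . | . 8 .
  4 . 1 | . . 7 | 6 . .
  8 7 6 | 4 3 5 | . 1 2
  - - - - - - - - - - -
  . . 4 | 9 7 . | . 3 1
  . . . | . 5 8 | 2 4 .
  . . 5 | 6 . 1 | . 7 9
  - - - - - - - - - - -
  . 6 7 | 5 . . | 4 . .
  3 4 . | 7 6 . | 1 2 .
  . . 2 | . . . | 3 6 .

Step 1. [r8c6∈{9}] r8c6 has the single candidate 9, so r8c6=9.
Step 2. [r2c8∈{5,9}] across col 8, 5 lands solely at r2c8 ⇒ r2c8=5.
Step 3. [r9c2∈{1,5,8,9}] r9c2 is the only open cell in col 2 admitting 5 ⇒ r9c2=5.
Step 4. [r9c1∈{1,9}] r9c1 is the only open cell in row 9 admitting 9, so r9c1=9.
Step 5. [r5c2∈{1,3,9}] r5c2 is the only open cell in col 2 admitting 1, so r5c2=1.
Step 6. [r7c9∈{8}] r7c9's peers cover all but 8 ⇒ r7c9=8.
Step 7. [r4c6∈{2}] r4c6's peers cover all but 2 ⇒ r4c6=2.
Step 8. [r2c4∈{2,8}] 2 has one home in col 4: r2c4 ⇒ r2c4=2.
Step 9. [r1c7∈{7,9}] 7 has one home in col 7: r1c7. So r1c7=7.
Step 10. [r1c4∈{1}] r1c4 is down to just 1, so r1c4=1.
Step 11. [r9c5∈{1,4,8}] 1 has one home in row 9: r9c5 ⇒ r9c5=1.
Step 12. [r4c2∈{8}] nothing but 8 survives at r4c2, so r4c2=8.
Step 13. [r2c2∈{9}] nothing but 9 survives at r2c2 ⇒ r2c2=9.
Step 14. [r4c1∈{6}] r4c1's peers cover all but 6 ⇒ r4c1=6.
Step 15. [r6c2∈{3}] r6c2's peers cover all but 3 ⇒ r6c2=3.
Step 16. [r5c1∈{7}] r5c1 is down to just 7 ⇒ r5c1=7.
Step 17. [r2c5∈{8}] nothing but 8 survives at r2c5 ⇒ r2c5=8.
Step 18. [r2c9∈{3}] r2c9 has the single candidate 3. So r2c9=3.
Step 19. [r1c9∈{4}] only 4 remains possible at r1c9 ⇒ r1c9=4.
Step 20. [r8c3∈{8}] r8c3 is down to just 8, so r8c3=8.
Step 21. [r5c4∈{3}] r5c4 has the single candidate 3, so r5c4=3.
Step 22. [r7c8∈{9}] r7c8's peers cover all but 9, so r7c8=9.
Step 23. [r9c4∈{8}] r9c4 is down to just 8 ⇒ r9c4=8.
Step 24. [r1c1∈{5}] r1c1 is down to just 5. So r1c1=5.
Step 25. [r7c6∈{3}] only 3 remains possible at r7c6. So r7c6=3.
Step 26. [r5c3∈{9}] r5c3 is down to just 9 ⇒ r5c3=9.
Step 27. [r7c5∈{2}] r7c5 is down to just 2 ⇒ r7c5=2.
Step 28. [r1c6∈{6}] r1c6 is down to just 6. So r1c6=6.
Step 29. [r1c5∈{9}] nothing but 9 survives at r1c5. So r1c5=9.
Step 30. [r9c9∈{7}] r9c9 is down to just 7, so r9c9=7.
Step 31. [r6c5∈{4}] only 4 remains possible at r6c5. So r6c5=4.
Step 32. [r8c9∈{5}] only 5 remains possible at r8c9. So r8c9=5.
Step 33. [r4c7∈{5}] r4c7 has the single candidate 5, so r4c7=5.
Step 34. [r5c9∈{6}] r5c9 is down to just 6 ⇒ r5c9=6.
Step 35. [r3c7∈{9}] r3c7 has the single candidate 9. So r3c7=9.
Step 36. [r7c1∈{1}] r7c1 has the single candidate 1, so r7c1=1.
Step 37. [r6c7∈{8}] only 8 remains possible at r6c7, so r6c7=8.
Step 38. [r9c6∈{4}] r9c6's peers cover all but 4, so r9c6=4.
Step 39. [r6c1∈{2}] r6c1 is down to just 2 ⇒ r6c1=2.

Answer: 5 2 3 1 9 6 7 8 4 / 4 9 1 2 8 7 6 5 3 / 8 7 6 4 3 5 9 1 2 / 6 8 4 9 7 2 5 3 1 / 7 1 9 3 5 8 2 4 6 / 2 3 5 6 4 1 8 7 9 / 1 6 7 5 2 3 4 9 8 / 3 4 8 7 6 9 1 2 5 / 9 5 2 8 1 4 3 6 7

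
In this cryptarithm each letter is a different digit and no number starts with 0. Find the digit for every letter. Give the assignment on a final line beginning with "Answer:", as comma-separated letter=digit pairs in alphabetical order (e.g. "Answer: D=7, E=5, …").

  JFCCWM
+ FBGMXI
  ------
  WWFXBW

Step 1. [col 1: M + I ≡ W (mod 10)] column 1 (M + I ≡ W (mod 10), carry-in 0) doesn't pin W yet; pick W=3 and continue, so W=3.
Step 2. [col 1: M + I ≡ W (mod 10)] several values work for M in column 1 (M + I ≡ W (mod 10), carry-in 0); try M=8. So M=8.
Step 3. [col 1: M + I ≡ W (mod 10)] from column 1 (M=8, W=3, carry-in 0, digits 3,8 already taken and all letters distinct): I must equal 5. So I=5.
Step 4. [col 2: W + X ≡ B (mod 10)] no forcing yet in column 2 (carry-in 1); X=6 is free and consistent — try it. So X=6.
Step 5. [col 2: W + X ≡ B (mod 10)] column 2: given W=3, X=6, carry-in 1, and digits 3,5,6,8 already taken and all letters distinct, W+X≡B (mod 10) forces B=0 ⇒ B=0.
Step 6. [col 3: C + M ≡ X (mod 10)] in column 3 we have C+M≡X with carry-in 1; given M=8, X=6 and digits 0,3,5,6,8 already taken and all letters distinct, that pins C to 7 ⇒ C=7.
Step 7. [col 4: C + G ≡ F (mod 10)] G=4 is one option consistent with column 4 (C + G ≡ F (mod 10), carry-in 1) — take it ⇒ G=4.
Step 8. [col 4: C + G ≡ F (mod 10)] from column 4 (C=7, G=4, carry-in 1, digits 0,3,4,5,6,7,8 already taken and all letters distinct): F must equal 2. So F=2.
Step 9. [col 6: J + F ≡ W (mod 10)] from column 6 (F=2, W=3, carry-in 0, digits 0,2,3,4,5,6,7,8 already taken and all letters distinct): J must equal 1 ⇒ J=1.

Answer: B=0, C=7, F=2, G=4, I=5, J=1, M=8, W=3, X=6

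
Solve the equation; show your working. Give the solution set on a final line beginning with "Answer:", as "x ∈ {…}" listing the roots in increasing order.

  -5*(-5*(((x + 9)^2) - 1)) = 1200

Step 1. [-5*(-5*(((x + 9)^2) - 1)) = 1200] divide by the outer -5, so div: -5*(((x + 9)^2) - 1) = -240.
Step 2. [-5*(((x + 9)^2) - 1) = -240] leading coefficient -5: divide by -5, so div: ((x + 9)^2) - 1 = 48.
Step 3. [((x + 9)^2) - 1 = 48] peel the -1: add 1 from each side, so sub: (x + 9)^2 = 49.
Step 4. [(x + 9)^2 = 49] 49 ≥ 0, LHS is (·)² — take ±√, so sqrt: x + 9 = 7 or -7.
Step 5. [x + 9 = 7 or -7] +9 is outermost — subtract 9 both sides, so sub: x = -2 or -16.

Answer: x ∈ {-16, -2}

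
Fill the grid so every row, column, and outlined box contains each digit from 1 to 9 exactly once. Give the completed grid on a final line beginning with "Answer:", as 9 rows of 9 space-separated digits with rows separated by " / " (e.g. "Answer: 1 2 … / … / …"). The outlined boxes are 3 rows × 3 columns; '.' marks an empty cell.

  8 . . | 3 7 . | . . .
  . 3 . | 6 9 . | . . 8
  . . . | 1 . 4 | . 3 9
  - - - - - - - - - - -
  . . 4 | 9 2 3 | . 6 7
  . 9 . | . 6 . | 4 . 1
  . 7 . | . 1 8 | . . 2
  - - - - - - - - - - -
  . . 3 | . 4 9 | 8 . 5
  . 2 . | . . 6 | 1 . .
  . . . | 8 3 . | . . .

Step 1. [r4c7∈{5}] r4c7 is down to just 5. So r4c7=5.
Step 2. [r9c6∈{1,2,5,7}] in col 6, 1 fits only at r9c6. So r9c6=1.
Step 3. [r1c3∈{1,2,5,6,9}] across row 1, 9 lands solely at r1c3, so r1c3=9.
Step 4. [r2c3∈{1,2,5,7}] 1 has one home in col 3: r2c3. So r2c3=1.
Step 5. [r8c5∈{5}] r8c5 has the single candidate 5 ⇒ r8c5=5.
Step 6. [r8c4∈{7}] only 7 remains possible at r8c4, so r8c4=7.
Step 7. [r5c4∈{5}] r5c4 has the single candidate 5. So r5c4=5.
Step 8. [r6c8∈{9}] r6c8 has the single candidate 9, so r6c8=9.
Step 9. [r8c8∈{4}] nothing but 4 survives at r8c8, so r8c8=4.
Step 10. [r9c9∈{6}] nothing but 6 survives at r9c9 ⇒ r9c9=6.
Step 11. [r2c1∈{2,4,5,7}] in row 2, 4 fits only at r2c1, so r2c1=4.
Step 12. [r9c7∈{2,7,9}] r9c7 is the only open cell in col 7 admitting 9. So r9c7=9.
Step 13. [r9c8∈{2,7}] row 9 places 2 nowhere but r9c8 ⇒ r9c8=2.
Step 14. [r4c2∈{1,8}] in row 4, 8 fits only at r4c2. So r4c2=8.
Step 15. [r5c1∈{2,3}] 3 has one home in row 5: r5c1, so r5c1=3.
Step 16. [r3c1∈{2,5,6,7}] col 1 places 2 nowhere but r3c1. So r3c1=2.
Step 17. [r3c3∈{5,6,7}] box 1 places 7 nowhere but r3c3, so r3c3=7.
Step 18. [r3c2∈{5,6}] r3c2 is the only open cell in row 3 admitting 5, so r3c2=5.
Step 19. [r6c3∈{5,6}] col 3 places 6 nowhere but r6c3 ⇒ r6c3=6.
Step 20. [r7c1∈{1,6,7}] r7c1 is the only open cell in col 1 admitting 6 ⇒ r7c1=6.
Step 21. [r2c7∈{2,7}] 7 has one home in col 7: r2c7. So r2c7=7.
Step 22. [r2c8∈{5}] nothing but 5 survives at r2c8. So r2c8=5.
Step 23. [r1c7∈{2,6}] 2 has one home in col 7: r1c7 ⇒ r1c7=2.
Step 24. [r9c1∈{5,7}] 7 has one home in row 9: r9c1, so r9c1=7.
Step 25. [r5c6∈{7}] only 7 remains possible at r5c6, so r5c6=7.
Step 26. [r5c3∈{2}] nothing but 2 survives at r5c3 ⇒ r5c3=2.
Step 27. [r6c1∈{5}] nothing but 5 survives at r6c1 ⇒ r6c1=5.
Step 28. [r4c1∈{1}] nothing but 1 survives at r4c1 ⇒ r4c1=1.
Step 29. [r8c9∈{3}] r8c9's peers cover all but 3, so r8c9=3.
Step 30. [r1c9∈{4}] r1c9's peers cover all but 4 ⇒ r1c9=4.
Step 31. [r6c7∈{3}] only 3 remains possible at r6c7 ⇒ r6c7=3.
Step 32. [r5c8∈{8}] r5c8 has the single candidate 8, so r5c8=8.
Step 33. [r9c3∈{5}] nothing but 5 survives at r9c3, so r9c3=5.
Step 34. [r3c7∈{6}] nothing but 6 survives at r3c7. So r3c7=6.
Step 35. [r9c2∈{4}] nothing but 4 survives at r9c2. So r9c2=4.
Step 36. [r8c1∈{9}] only 9 remains possible at r8c1 ⇒ r8c1=9.
Step 37. [r1c8∈{1}] only 1 remains possible at r1c8. So r1c8=1.
Step 38. [r1c6∈{5}] nothing but 5 survives at r1c6 ⇒ r1c6=5.
Step 39. [r7c4∈{2}] only 2 remains possible at r7c4. So r7c4=2.
Step 40. [r2c6∈{2}] only 2 remains possible at r2c6 ⇒ r2c6=2.
Step 41. [r7c2∈{1}] r7c2 has the single candidate 1 ⇒ r7c2=1.
Step 42. [r1c2∈{6}] r1c2's peers cover all but 6. So r1c2=6.
Step 43. [r3c5∈{8}] r3c5 is down to just 8, so r3c5=8.
Step 44. [r8c3∈{8}] nothing but 8 survives at r8c3. So r8c3=8.
Step 45. [r7c8∈{7}] r7c8's peers cover all but 7 ⇒ r7c8=7.
Step 46. [r6c4∈{4}] only 4 remains possible at r6c4 ⇒ r6c4=4.

Answer: 8 6 9 3 7 5 2 1 4 / 4 3 1 6 9 2 7 5 8 / 2 5 7 1 8 4 6 3 9 / 1 8 4 9 2 3 5 6 7 / 3 9 2 5 6 7 4 8 1 / 5 7 6 4 1 8 3 9 2 / 6 1 3 2 4 9 8 7 5 / 9 2 8 7 5 6 1 4 3 / 7 4 5 8 3 1 9 2 6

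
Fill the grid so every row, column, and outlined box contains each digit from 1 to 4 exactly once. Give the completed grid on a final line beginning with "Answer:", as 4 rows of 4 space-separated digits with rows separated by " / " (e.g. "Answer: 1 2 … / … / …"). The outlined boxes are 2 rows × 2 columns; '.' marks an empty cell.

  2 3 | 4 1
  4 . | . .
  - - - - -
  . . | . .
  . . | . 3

Step 1. [r4c1∈{1}] r4c1's peers cover all but 1. So r4c1=1.
Step 2. [r4c3∈{2}] only 2 remains possible at r4c3 ⇒ r4c3=2.
Step 3. [r3c2∈{2,4}] 2 has one home in row 3: r3c2 ⇒ r3c2=2.
Step 4. [r2c4∈{2}] r2c4 has the single candidate 2, so r2c4=2.
Step 5. [r2c3∈{3}] r2c3's peers cover all but 3. So r2c3=3.
Step 6. [r3c4∈{4}] only 4 remains possible at r3c4. So r3c4=4.
Step 7. [r3c1∈{3}] only 3 remains possible at r3c1, so r3c1=3.
Step 8. [r2c2∈{1}] only 1 remains possible at r2c2 ⇒ r2c2=1.
Step 9. [r4c2∈{4}] r4c2 is down to just 4. So r4c2=4.
Step 10. [r3c3∈{1}] nothing but 1 survives at r3c3. So r3c3=1.

Answer: 2 3 4 1 / 4 1 3 2 / 3 2 1 4 / 1 4 2 3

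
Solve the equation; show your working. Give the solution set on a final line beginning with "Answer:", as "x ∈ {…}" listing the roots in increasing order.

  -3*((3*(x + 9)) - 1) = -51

Step 1. [-3*((3*(x + 9)) - 1) = -51] -3·(inner) — divide through by -3 ⇒ div: (3*(x + 9)) - 1 = 17.
Step 2. [(3*(x + 9)) - 1 = 17] 1 comes off first (add 1) ⇒ sub: 3*(x + 9) = 18.
Step 3. [3*(x + 9) = 18] divide by the outer 3 ⇒ div: x + 9 = 6.
Step 4. [x + 9 = 6] the outer +9 inverts by subtracting 9 ⇒ sub: x = -3.

Answer: x ∈ {-3}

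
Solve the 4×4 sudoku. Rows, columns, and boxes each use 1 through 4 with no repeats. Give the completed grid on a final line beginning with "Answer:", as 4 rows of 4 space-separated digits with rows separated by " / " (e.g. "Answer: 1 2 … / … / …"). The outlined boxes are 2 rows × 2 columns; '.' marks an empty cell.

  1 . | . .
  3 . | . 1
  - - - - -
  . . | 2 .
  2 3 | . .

Step 1. [r2c3∈{4}] r2c3's peers cover all but 4 ⇒ r2c3=4.
Step 2. [r3c4∈{3,4}] in row 3, 3 fits only at r3c4. So r3c4=3.
Step 3. [r1c2∈{2,4}] 4 has one home in row 1: r1c2 ⇒ r1c2=4.
Step 4. [r3c2∈{1}] r3c2 is down to just 1, so r3c2=1.
Step 5. [r3c1∈{4}] r3c1 is down to just 4. So r3c1=4.
Step 6. [r1c3∈{3}] nothing but 3 survives at r1c3 ⇒ r1c3=3.
Step 7. [r4c3∈{1}] nothing but 1 survives at r4c3, so r4c3=1.
Step 8. [r2c2∈{2}] nothing but 2 survives at r2c2 ⇒ r2c2=2.
Step 9. [r4c4∈{4}] r4c4 is down to just 4. So r4c4=4.
Step 10. [r1c4∈{2}] nothing but 2 survives at r1c4, so r1c4=2.

Answer: 1 4 3 2 / 3 2 4 1 / 4 1 2 3 / 2 3 1 4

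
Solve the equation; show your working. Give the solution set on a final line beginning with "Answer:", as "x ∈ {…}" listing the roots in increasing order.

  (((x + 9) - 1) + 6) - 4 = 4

Step 1. [(((x + 9) - 1) + 6) - 4 = 4] the outer -4 inverts by adding 4, so sub: ((x + 9) - 1) + 6 = 8.
Step 2. [((x + 9) - 1) + 6 = 8] 6 comes off first (subtract 6) ⇒ sub: (x + 9) - 1 = 2.
Step 3. [(x + 9) - 1 = 2] peel the -1: add 1 from each side. So sub: x + 9 = 3.
Step 4. [x + 9 = 3] +9 is outermost — subtract 9 both sides, so sub: x = -6.

Answer: x ∈ {-6}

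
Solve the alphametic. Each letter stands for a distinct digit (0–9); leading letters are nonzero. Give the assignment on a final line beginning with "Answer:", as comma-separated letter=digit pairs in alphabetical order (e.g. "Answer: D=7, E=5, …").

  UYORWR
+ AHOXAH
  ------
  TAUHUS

Step 1. [col 1: R + H ≡ S (mod 10)] several values work for H in column 1 (R + H ≡ S (mod 10), carry-in 0); try H=4. So H=4.
Step 2. [col 1: R + H ≡ S (mod 10)] no forcing yet in column 1 (carry-in 0); R=6 is free and consistent — try it, so R=6.
Step 3. [col 1: R + H ≡ S (mod 10)] column 1: given R=6, H=4, carry-in 0, and digits 4,6 already taken and all letters distinct, R+H≡S (mod 10) forces S=0. So S=0.
Step 4. [col 2: W + A ≡ U (mod 10)] several values work for A in column 2 (W + A ≡ U (mod 10), carry-in 1); try A=8. So A=8.
Step 5. [col 2: W + A ≡ U (mod 10)] column 2 (W + A ≡ U (mod 10), carry-in 1) doesn't pin U yet; pick U=1 and continue, so U=1.
Step 6. [col 2: W + A ≡ U (mod 10)] in column 2 we have W+A≡U with carry-in 1; given A=8, U=1 and digits 0,1,4,6,8 already taken and all letters distinct, that pins W to 2, so W=2.
Step 7. [col 3: R + X ≡ H (mod 10)] column 3 reads R+X+carry(1)=H with R=6, H=4; with digits 0,1,2,4,6,8 already taken and all letters distinct, the only value for X is 7. So X=7.
Step 8. [col 4: O + O ≡ U (mod 10)] in column 4 we have O+O≡U with carry-in 1; given U=1 and digits 0,1,2,4,6,7,8 already taken and all letters distinct, that pins O to 5. So O=5.
Step 9. [col 5: Y + H ≡ A (mod 10)] in column 5 we have Y+H≡A with carry-in 1; given H=4, A=8 and digits 0,1,2,4,5,6,7,8 already taken and all letters distinct, that pins Y to 3, so Y=3.
Step 10. [col 6: U + A ≡ T (mod 10)] in column 6 we have U+A≡T with carry-in 0; given U=1, A=8 and digits 0,1,2,3,4,5,6,7,8 already taken and all letters distinct, that pins T to 9. So T=9.

Answer: A=8, H=4, O=5, R=6, S=0, T=9, U=1, W=2, X=7, Y=3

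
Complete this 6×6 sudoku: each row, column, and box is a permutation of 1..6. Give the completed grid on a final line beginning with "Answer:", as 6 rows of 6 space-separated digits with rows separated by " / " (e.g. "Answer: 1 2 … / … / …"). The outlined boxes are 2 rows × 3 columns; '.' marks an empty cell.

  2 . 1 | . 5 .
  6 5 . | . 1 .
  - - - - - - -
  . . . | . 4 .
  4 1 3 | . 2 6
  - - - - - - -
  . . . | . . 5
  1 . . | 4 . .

Step 1. [r1c2∈{3,4}] across box 1, 3 lands solely at r1c2, so r1c2=3.
Step 2. [r5c4∈{1,2,3,6}] across row 5, 1 lands solely at r5c4. So r5c4=1.
Step 3. [r6c6∈{2,3}] box 6 places 2 nowhere but r6c6. So r6c6=2.
Step 4. [r6c2∈{6}] only 6 remains possible at r6c2, so r6c2=6.
Step 5. [r2c3∈{4}] r2c3 has the single candidate 4 ⇒ r2c3=4.
Step 6. [r3c2∈{2}] r3c2 is down to just 2. So r3c2=2.
Step 7. [r3c1∈{5}] r3c1 has the single candidate 5. So r3c1=5.
Step 8. [r3c4∈{3}] r3c4's peers cover all but 3. So r3c4=3.
Step 9. [r5c5∈{3,6}] in row 5, 6 fits only at r5c5, so r5c5=6.
Step 10. [r5c2∈{4}] nothing but 4 survives at r5c2, so r5c2=4.
Step 11. [r3c6∈{1}] r3c6's peers cover all but 1, so r3c6=1.
Step 12. [r1c6∈{4}] r1c6 has the single candidate 4. So r1c6=4.
Step 13. [r5c3∈{2}] r5c3's peers cover all but 2 ⇒ r5c3=2.
Step 14. [r5c1∈{3}] r5c1 has the single candidate 3, so r5c1=3.
Step 15. [r2c4∈{2}] nothing but 2 survives at r2c4 ⇒ r2c4=2.
Step 16. [r6c3∈{5}] r6c3 has the single candidate 5 ⇒ r6c3=5.
Step 17. [r6c5∈{3}] only 3 remains possible at r6c5, so r6c5=3.
Step 18. [r3c3∈{6}] r3c3's peers cover all but 6, so r3c3=6.
Step 19. [r1c4∈{6}] r1c4's peers cover all but 6, so r1c4=6.
Step 20. [r2c6∈{3}] only 3 remains possible at r2c6. So r2c6=3.
Step 21. [r4c4∈{5}] r4c4's peers cover all but 5. So r4c4=5.

Answer: 2 3 1 6 5 4 / 6 5 4 2 1 3 / 5 2 6 3 4 1 / 4 1 3 5 2 6 / 3 4 2 1 6 5 / 1 6 5 4 3 2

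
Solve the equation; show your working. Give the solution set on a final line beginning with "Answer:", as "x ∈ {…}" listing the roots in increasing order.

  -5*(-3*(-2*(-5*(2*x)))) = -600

Step 1. [-5*(-3*(-2*(-5*(2*x)))) = -600] -5·(inner) — divide through by -5. So div: -3*(-2*(-5*(2*x))) = 120.
Step 2. [-3*(-2*(-5*(2*x))) = 120] leading coefficient -3: divide by -3 ⇒ div: -2*(-5*(2*x)) = -40.
Step 3. [-2*(-5*(2*x)) = -40] -2 out front; divide by -2. So div: -5*(2*x) = 20.
Step 4. [-5*(2*x) = 20] -5 out front; divide by -5. So div: 2*x = -4.
Step 5. [2*x = -4] 2 out front; divide by 2. So div: x = -2.

Answer: x ∈ {-2}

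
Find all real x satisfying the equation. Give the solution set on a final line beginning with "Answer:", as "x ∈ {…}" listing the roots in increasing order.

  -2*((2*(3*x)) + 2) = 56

Step 1. [-2*((2*(3*x)) + 2) = 56] leading coefficient -2: divide by -2, so div: (2*(3*x)) + 2 = -28.
Step 2. [(2*(3*x)) + 2 = -28] subtract 2: x sits inside (… + 2) ⇒ sub: 2*(3*x) = -30.
Step 3. [2*(3*x) = -30] divide by the outer 2 ⇒ div: 3*x = -15.
Step 4. [3*x = -15] divide by the outer 3, so div: x = -5.

Answer: x ∈ {-5}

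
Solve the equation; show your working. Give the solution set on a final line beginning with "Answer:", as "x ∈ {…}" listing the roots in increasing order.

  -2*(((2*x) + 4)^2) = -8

Step 1. [-2*(((2*x) + 4)^2) = -8] -2·(inner) — divide through by -2 ⇒ div: ((2*x) + 4)^2 = 4.
Step 2. [((2*x) + 4)^2 = 4] √ both sides: 4 ≥ 0 gives two branches, so sqrt: (2*x) + 4 = 2 or -2.
Step 3. [(2*x) + 4 = 2 or -2] common factor 2 (LHS and 2 or -2) — divide through ⇒ factor: x + 2 = 1 or -1.
Step 4. [x + 2 = 1 or -1] subtract 2: x sits inside (… + 2) ⇒ sub: x = -1 or -3.

Answer: x ∈ {-3, -1}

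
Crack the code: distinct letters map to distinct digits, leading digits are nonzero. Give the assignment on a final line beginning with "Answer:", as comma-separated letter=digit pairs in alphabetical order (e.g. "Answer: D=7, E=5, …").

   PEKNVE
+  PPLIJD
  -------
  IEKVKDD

Step 1. [col 1: E + D ≡ D (mod 10)] column 1 reads E+D+carry(0)=D with nothing yet; with all letters distinct, none taken yet, the only value for E is 0. So E=0.
Step 2. [col 1: E + D ≡ D (mod 10)] no forcing yet in column 1 (carry-in 0); D=2 is free and consistent — try it, so D=2.
Step 3. [I] adding two 6-digit numbers gives at most 6+1 digits, and here it does — I is that final carry and must be 1. So I=1.
Step 4. [col 2: V + J ≡ D (mod 10)] column 2 (V + J ≡ D (mod 10), carry-in 0) doesn't pin J yet; pick J=9 and continue ⇒ J=9.
Step 5. [col 2: V + J ≡ D (mod 10)] column 2: given J=9, D=2, carry-in 0, and digits 0,1,2,9 already taken and all letters distinct, V+J≡D (mod 10) forces V=3 ⇒ V=3.
Step 6. [col 3: N + I ≡ K (mod 10)] several values work for N in column 3 (N + I ≡ K (mod 10), carry-in 1); try N=4 ⇒ N=4.
Step 7. [col 3: N + I ≡ K (mod 10)] column 3 reads N+I+carry(1)=K with N=4, I=1; with digits 0,1,2,3,4,9 already taken and all letters distinct, the only value for K is 6, so K=6.
Step 8. [col 4: K + L ≡ V (mod 10)] column 4: given K=6, V=3, carry-in 0, and digits 0,1,2,3,4,6,9 already taken and all letters distinct, K+L≡V (mod 10) forces L=7 ⇒ L=7.
Step 9. [col 5: E + P ≡ K (mod 10)] column 5 reads E+P+carry(1)=K with E=0, K=6; with digits 0,1,2,3,4,6,7,9 already taken and all letters distinct, the only value for P is 5. So P=5.

Answer: D=2, E=0, I=1, J=9, K=6, L=7, N=4, P=5, V=3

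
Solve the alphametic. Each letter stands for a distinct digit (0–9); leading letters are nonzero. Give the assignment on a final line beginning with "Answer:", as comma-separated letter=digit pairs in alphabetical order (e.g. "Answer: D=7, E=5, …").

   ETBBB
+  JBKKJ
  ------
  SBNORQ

Step 1. [col 1: B + J ≡ Q (mod 10)] J=8 is one option consistent with column 1 (B + J ≡ Q (mod 10), carry-in 0) — take it, so J=8.
Step 2. [S] adding two 5-digit numbers gives at most 5+1 digits, and here it does — S is that final carry and must be 1, so S=1.
Step 3. [col 1: B + J ≡ Q (mod 10)] several values work for B in column 1 (B + J ≡ Q (mod 10), carry-in 0); try B=2 ⇒ B=2.
Step 4. [col 1: B + J ≡ Q (mod 10)] in column 1 we have B+J≡Q with carry-in 0; given B=2, J=8 and digits 1,2,8 already taken and all letters distinct, that pins Q to 0, so Q=0.
Step 5. [col 2: B + K ≡ R (mod 10)] R=6 is one option consistent with column 2 (B + K ≡ R (mod 10), carry-in 1) — take it, so R=6.
Step 6. [col 2: B + K ≡ R (mod 10)] from column 2 (B=2, R=6, carry-in 1, digits 0,1,2,6,8 already taken and all letters distinct): K must equal 3 ⇒ K=3.
Step 7. [col 3: B + K ≡ O (mod 10)] column 3: given B=2, K=3, carry-in 0, and digits 0,1,2,3,6,8 already taken and all letters distinct, B+K≡O (mod 10) forces O=5, so O=5.
Step 8. [col 4: T + B ≡ N (mod 10)] in column 4 we have T+B≡N with carry-in 0; given B=2 and digits 0,1,2,3,5,6,8 already taken and all letters distinct, that pins T to 7. So T=7.
Step 9. [col 4: T + B ≡ N (mod 10)] column 4 reads T+B+carry(0)=N with T=7, B=2; with digits 0,1,2,3,5,6,7,8 already taken and all letters distinct, the only value for N is 9, so N=9.
Step 10. [col 5: E + J ≡ B (mod 10)] from column 5 (J=8, B=2, carry-in 0, digits 0,1,2,3,5,6,7,8,9 already taken and all letters distinct): E must equal 4. So E=4.

Answer: B=2, E=4, J=8, K=3, N=9, O=5, Q=0, R=6, S=1, T=7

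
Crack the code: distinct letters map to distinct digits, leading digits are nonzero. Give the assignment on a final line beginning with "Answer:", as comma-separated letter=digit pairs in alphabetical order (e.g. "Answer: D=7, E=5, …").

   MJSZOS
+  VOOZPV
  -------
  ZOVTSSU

Step 1. [col 1: S + V ≡ U (mod 10)] several values work for U in column 1 (S + V ≡ U (mod 10), carry-in 0); try U=2. So U=2.
Step 2. [Z] adding two 6-digit numbers gives at most 6+1 digits, and here it does — Z is that final carry and must be 1 ⇒ Z=1.
Step 3. [col 1: S + V ≡ U (mod 10)] column 1 (S + V ≡ U (mod 10), carry-in 0) doesn't pin S yet; pick S=3 and continue, so S=3.
Step 4. [col 1: S + V ≡ U (mod 10)] column 1: given S=3, U=2, carry-in 0, and digits 1,2,3 already taken and all letters distinct, S+V≡U (mod 10) forces V=9 ⇒ V=9.
Step 5. [col 2: O + P ≡ S (mod 10)] column 2 (O + P ≡ S (mod 10), carry-in 1) doesn't pin P yet; pick P=7 and continue. So P=7.
Step 6. [col 2: O + P ≡ S (mod 10)] from column 2 (P=7, S=3, carry-in 1, digits 1,2,3,7,9 already taken and all letters distinct): O must equal 5, so O=5.
Step 7. [col 4: S + O ≡ T (mod 10)] column 4 reads S+O+carry(0)=T with S=3, O=5; with digits 1,2,3,5,7,9 already taken and all letters distinct, the only value for T is 8. So T=8.
Step 8. [col 5: J + O ≡ V (mod 10)] column 5 reads J+O+carry(0)=V with O=5, V=9; with digits 1,2,3,5,7,8,9 already taken and all letters distinct, the only value for J is 4 ⇒ J=4.
Step 9. [col 6: M + V ≡ O (mod 10)] in column 6 we have M+V≡O with carry-in 0; given V=9, O=5 and digits 1,2,3,4,5,7,8,9 already taken and all letters distinct, that pins M to 6. So M=6.

Answer: J=4, M=6, O=5, P=7, S=3, T=8, U=2, V=9, Z=1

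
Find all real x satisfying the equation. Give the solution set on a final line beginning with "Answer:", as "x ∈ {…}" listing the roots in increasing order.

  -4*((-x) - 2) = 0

Step 1. [-4*((-x) - 2) = 0] leading coefficient -4: divide by -4 ⇒ div: (-x) - 2 = 0.
Step 2. [(-x) - 2 = 0] -2 is outermost — add 2 both sides ⇒ sub: -x = 2.
Step 3. [-x = 2] LHS negated; negate both sides, so neg: x = -2.

Answer: x ∈ {-2}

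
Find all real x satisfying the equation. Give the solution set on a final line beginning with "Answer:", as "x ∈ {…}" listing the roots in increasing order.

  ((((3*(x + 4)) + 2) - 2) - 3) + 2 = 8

Step 1. [((((3*(x + 4)) + 2) - 2) - 3) + 2 = 8] peel the +2: subtract 2 from each side, so sub: (((3*(x + 4)) + 2) - 2) - 3 = 6.
Step 2. [(((3*(x + 4)) + 2) - 2) - 3 = 6] the outer -3 inverts by adding 3, so sub: ((3*(x + 4)) + 2) - 2 = 9.
Step 3. [((3*(x + 4)) + 2) - 2 = 9] add 2: x sits inside (… - 2), so sub: (3*(x + 4)) + 2 = 11.
Step 4. [(3*(x + 4)) + 2 = 11] peel the +2: subtract 2 from each side, so sub: 3*(x + 4) = 9.
Step 5. [3*(x + 4) = 9] LHS = 3·(…); ÷3 both sides ⇒ div: x + 4 = 3.
Step 6. [x + 4 = 3] 4 comes off first (subtract 4). So sub: x = -1.

Answer: x ∈ {-1}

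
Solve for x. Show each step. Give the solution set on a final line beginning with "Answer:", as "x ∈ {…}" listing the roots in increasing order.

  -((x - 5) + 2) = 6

Step 1. [-((x - 5) + 2) = 6] LHS negated; negate both sides, so neg: (x - 5) + 2 = -6.
Step 2. [(x - 5) + 2 = -6] 2 comes off first (subtract 2). So sub: x - 5 = -8.
Step 3. [x - 5 = -8] the outer -5 inverts by adding 5 ⇒ sub: x = -3.

Answer: x ∈ {-3}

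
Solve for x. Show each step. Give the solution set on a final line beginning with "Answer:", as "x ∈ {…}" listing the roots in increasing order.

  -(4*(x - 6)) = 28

Step 1. [-(4*(x - 6)) = 28] LHS negated; negate both sides, so neg: 4*(x - 6) = -28.
Step 2. [4*(x - 6) = -28] 4 out front; divide by 4 ⇒ div: x - 6 = -7.
Step 3. [x - 6 = -7] peel the -6: add 6 from each side ⇒ sub: x = -1.

Answer: x ∈ {-1}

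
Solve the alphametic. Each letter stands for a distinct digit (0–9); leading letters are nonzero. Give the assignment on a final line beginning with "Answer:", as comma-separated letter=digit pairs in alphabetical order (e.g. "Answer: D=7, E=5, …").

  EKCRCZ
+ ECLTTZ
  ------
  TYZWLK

Step 1. [col 1: Z + Z ≡ K (mod 10)] K=4 is one option consistent with column 1 (Z + Z ≡ K (mod 10), carry-in 0) — take it, so K=4.
Step 2. [col 1: Z + Z ≡ K (mod 10)] column 1 (Z + Z ≡ K (mod 10), carry-in 0) doesn't pin Z yet; pick Z=7 and continue, so Z=7.
Step 3. [col 2: C + T ≡ L (mod 10)] column 2 (C + T ≡ L (mod 10), carry-in 1) doesn't pin L yet; pick L=2 and continue. So L=2.
Step 4. [col 2: C + T ≡ L (mod 10)] several values work for T in column 2 (C + T ≡ L (mod 10), carry-in 1); try T=6, so T=6.
Step 5. [col 2: C + T ≡ L (mod 10)] column 2: given T=6, L=2, carry-in 1, and digits 2,4,6,7 already taken and all letters distinct, C+T≡L (mod 10) forces C=5 ⇒ C=5.
Step 6. [col 3: R + T ≡ W (mod 10)] no forcing yet in column 3 (carry-in 1); R=1 is free and consistent — try it. So R=1.
Step 7. [col 3: R + T ≡ W (mod 10)] column 3: given R=1, T=6, carry-in 1, and digits 1,2,4,5,6,7 already taken and all letters distinct, R+T≡W (mod 10) forces W=8, so W=8.
Step 8. [col 5: K + C ≡ Y (mod 10)] from column 5 (K=4, C=5, carry-in 0, digits 1,2,4,5,6,7,8 already taken and all letters distinct): Y must equal 9. So Y=9.
Step 9. [col 6: E + E ≡ T (mod 10)] column 6: given T=6, carry-in 0, and digits 1,2,4,5,6,7,8,9 already taken and all letters distinct, E+E≡T (mod 10) forces E=3. So E=3.

Answer: C=5, E=3, K=4, L=2, R=1, T=6, W=8, Y=9, Z=7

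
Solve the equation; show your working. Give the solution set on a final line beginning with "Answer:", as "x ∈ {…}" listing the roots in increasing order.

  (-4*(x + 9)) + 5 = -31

Step 1. [(-4*(x + 9)) + 5 = -31] +5 is outermost — subtract 5 both sides. So sub: -4*(x + 9) = -36.
Step 2. [-4*(x + 9) = -36] divide by the outer -4, so div: x + 9 = 9.
Step 3. [x + 9 = 9] 9 comes off first (subtract 9) ⇒ sub: x = 0.

Answer: x ∈ {0}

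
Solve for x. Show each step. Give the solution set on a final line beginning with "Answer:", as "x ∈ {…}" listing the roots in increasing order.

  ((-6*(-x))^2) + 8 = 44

Step 1. [((-6*(-x))^2) + 8 = 44] the outer +8 inverts by subtracting 8 ⇒ sub: (-6*(-x))^2 = 36.
Step 2. [(-6*(-x))^2 = 36] √ both sides: 36 ≥ 0 gives two branches. So sqrt: -6*(-x) = 6 or -6.
Step 3. [-6*(-x) = 6 or -6] LHS = -6·(…); ÷-6 both sides ⇒ div: -x = -1 or 1.
Step 4. [-x = -1 or 1] flip signs both sides ⇒ neg: x = 1 or -1.

Answer: x ∈ {-1, 1}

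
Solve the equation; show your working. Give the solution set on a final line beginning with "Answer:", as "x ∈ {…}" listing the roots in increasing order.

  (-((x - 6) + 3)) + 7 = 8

Step 1. [(-((x - 6) + 3)) + 7 = 8] +7 is outermost — subtract 7 both sides, so sub: -((x - 6) + 3) = 1.
Step 2. [-((x - 6) + 3) = 1] LHS negated; negate both sides, so neg: (x - 6) + 3 = -1.
Step 3. [(x - 6) + 3 = -1] peel the +3: subtract 3 from each side, so sub: x - 6 = -4.
Step 4. [x - 6 = -4] add 6: x sits inside (… - 6), so sub: x = 2.

Answer: x ∈ {2}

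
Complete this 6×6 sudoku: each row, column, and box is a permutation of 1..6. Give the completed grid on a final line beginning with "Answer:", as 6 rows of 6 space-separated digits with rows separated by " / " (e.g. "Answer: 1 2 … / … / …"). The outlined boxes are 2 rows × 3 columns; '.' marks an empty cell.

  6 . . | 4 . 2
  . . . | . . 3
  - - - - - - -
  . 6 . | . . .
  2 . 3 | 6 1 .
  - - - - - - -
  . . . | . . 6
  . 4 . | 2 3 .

Step 1. [r4c2∈{5}] only 5 remains possible at r4c2, so r4c2=5.
Step 2. [r1c5∈{5}] r1c5's peers cover all but 5 ⇒ r1c5=5.
Step 3. [r1c3∈{1}] only 1 remains possible at r1c3 ⇒ r1c3=1.
Step 4. [r5c2∈{1,2,3}] 1 has one home in col 2: r5c2. So r5c2=1.
Step 5. [r6c1∈{5}] r6c1's peers cover all but 5 ⇒ r6c1=5.
Step 6. [r3c3∈{4}] only 4 remains possible at r3c3, so r3c3=4.
Step 7. [r5c4∈{5}] r5c4's peers cover all but 5. So r5c4=5.
Step 8. [r2c2∈{2}] nothing but 2 survives at r2c2 ⇒ r2c2=2.
Step 9. [r2c5∈{6}] nothing but 6 survives at r2c5 ⇒ r2c5=6.
Step 10. [r1c2∈{3}] nothing but 3 survives at r1c2, so r1c2=3.
Step 11. [r3c5∈{2}] r3c5 has the single candidate 2. So r3c5=2.
Step 12. [r5c3∈{2}] r5c3 has the single candidate 2. So r5c3=2.
Step 13. [r2c3∈{5}] r2c3 is down to just 5, so r2c3=5.
Step 14. [r2c4∈{1}] only 1 remains possible at r2c4. So r2c4=1.
Step 15. [r4c6∈{4}] r4c6's peers cover all but 4. So r4c6=4.
Step 16. [r3c6∈{5}] r3c6 has the single candidate 5. So r3c6=5.
Step 17. [r6c3∈{6}] nothing but 6 survives at r6c3. So r6c3=6.
Step 18. [r3c1∈{1}] nothing but 1 survives at r3c1. So r3c1=1.
Step 19. [r2c1∈{4}] only 4 remains possible at r2c1. So r2c1=4.
Step 20. [r6c6∈{1}] r6c6's peers cover all but 1, so r6c6=1.
Step 21. [r5c1∈{3}] only 3 remains possible at r5c1 ⇒ r5c1=3.
Step 22. [r5c5∈{4}] r5c5 has the single candidate 4, so r5c5=4.
Step 23. [r3c4∈{3}] r3c4 has the single candidate 3. So r3c4=3.

Answer: 6 3 1 4 5 2 / 4 2 5 1 6 3 / 1 6 4 3 2 5 / 2 5 3 6 1 4 / 3 1 2 5 4 6 / 5 4 6 2 3 1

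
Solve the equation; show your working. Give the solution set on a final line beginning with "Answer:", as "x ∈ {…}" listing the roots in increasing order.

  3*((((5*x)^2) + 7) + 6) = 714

Step 1. [3*((((5*x)^2) + 7) + 6) = 714] 3·(inner) — divide through by 3, so div: (((5*x)^2) + 7) + 6 = 238.
Step 2. [(((5*x)^2) + 7) + 6 = 238] +6 is outermost — subtract 6 both sides. So sub: ((5*x)^2) + 7 = 232.
Step 3. [((5*x)^2) + 7 = 232] subtract 7: x sits inside (… + 7) ⇒ sub: (5*x)^2 = 225.
Step 4. [(5*x)^2 = 225] LHS squared, RHS 225 ≥ 0: apply √ (±). So sqrt: 5*x = 15 or -15.
Step 5. [5*x = 15 or -15] divide by the outer 5 ⇒ div: x = 3 or -3.

Answer: x ∈ {-3, 3}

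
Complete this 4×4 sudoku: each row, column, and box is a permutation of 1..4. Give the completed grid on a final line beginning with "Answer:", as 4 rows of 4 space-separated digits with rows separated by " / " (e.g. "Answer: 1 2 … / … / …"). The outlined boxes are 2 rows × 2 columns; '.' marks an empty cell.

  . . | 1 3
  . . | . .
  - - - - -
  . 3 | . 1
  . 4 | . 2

Step 1. [r2c3∈{2,4}] 2 has one home in col 3: r2c3. So r2c3=2.
Step 2. [r2c1∈{1,3,4}] across row 2, 3 lands solely at r2c1. So r2c1=3.
Step 3. [r3c1∈{2}] only 2 remains possible at r3c1, so r3c1=2.
Step 4. [r4c3∈{3}] r4c3's peers cover all but 3. So r4c3=3.
Step 5. [r4c1∈{1}] only 1 remains possible at r4c1. So r4c1=1.
Step 6. [r1c1∈{4}] nothing but 4 survives at r1c1, so r1c1=4.
Step 7. [r2c4∈{4}] r2c4 has the single candidate 4 ⇒ r2c4=4.
Step 8. [r3c3∈{4}] only 4 remains possible at r3c3 ⇒ r3c3=4.
Step 9. [r1c2∈{2}] r1c2's peers cover all but 2, so r1c2=2.
Step 10. [r2c2∈{1}] only 1 remains possible at r2c2, so r2c2=1.

Answer: 4 2 1 3 / 3 1 2 4 / 2 3 4 1 / 1 4 3 2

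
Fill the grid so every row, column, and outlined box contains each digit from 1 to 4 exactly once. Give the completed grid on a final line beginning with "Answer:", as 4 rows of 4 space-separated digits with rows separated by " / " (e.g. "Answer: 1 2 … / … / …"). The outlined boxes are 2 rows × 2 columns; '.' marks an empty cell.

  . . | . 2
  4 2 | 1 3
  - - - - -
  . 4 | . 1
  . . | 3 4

Step 1. [r1c2∈{1,3}] r1c2 is the only open cell in col 2 admitting 3. So r1c2=3.
Step 2. [r4c1∈{1,2}] across row 4, 2 lands solely at r4c1. So r4c1=2.
Step 3. [r1c1∈{1}] nothing but 1 survives at r1c1 ⇒ r1c1=1.
Step 4. [r4c2∈{1}] nothing but 1 survives at r4c2 ⇒ r4c2=1.
Step 5. [r3c1∈{3}] r3c1 has the single candidate 3 ⇒ r3c1=3.
Step 6. [r1c3∈{4}] r1c3 is down to just 4, so r1c3=4.
Step 7. [r3c3∈{2}] r3c3 is down to just 2. So r3c3=2.

Answer: 1 3 4 2 / 4 2 1 3 / 3 4 2 1 / 2 1 3 4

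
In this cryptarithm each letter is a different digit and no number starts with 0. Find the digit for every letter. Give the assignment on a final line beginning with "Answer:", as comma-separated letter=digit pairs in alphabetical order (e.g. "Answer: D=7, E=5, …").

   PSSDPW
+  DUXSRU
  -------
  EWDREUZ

Step 1. [col 1: W + U ≡ Z (mod 10)] column 1 (W + U ≡ Z (mod 10), carry-in 0) doesn't pin U yet; pick U=4 and continue, so U=4.
Step 2. [col 1: W + U ≡ Z (mod 10)] several values work for W in column 1 (W + U ≡ Z (mod 10), carry-in 0); try W=5 ⇒ W=5.
Step 3. [col 1: W + U ≡ Z (mod 10)] from column 1 (W=5, U=4, carry-in 0, digits 4,5 already taken and all letters distinct): Z must equal 9 ⇒ Z=9.
Step 4. [col 2: P + R ≡ U (mod 10)] several values work for P in column 2 (P + R ≡ U (mod 10), carry-in 0); try P=8 ⇒ P=8.
Step 5. [col 2: P + R ≡ U (mod 10)] in column 2 we have P+R≡U with carry-in 0; given P=8, U=4 and digits 4,5,8,9 already taken and all letters distinct, that pins R to 6 ⇒ R=6.
Step 6. [col 3: D + S ≡ E (mod 10)] D=7 is one option consistent with column 3 (D + S ≡ E (mod 10), carry-in 1) — take it ⇒ D=7.
Step 7. [col 3: D + S ≡ E (mod 10)] several values work for E in column 3 (D + S ≡ E (mod 10), carry-in 1); try E=1, so E=1.
Step 8. [col 3: D + S ≡ E (mod 10)] from column 3 (D=7, E=1, carry-in 1, digits 1,4,5,6,7,8,9 already taken and all letters distinct): S must equal 3. So S=3.
Step 9. [col 4: S + X ≡ R (mod 10)] from column 4 (S=3, R=6, carry-in 1, digits 1,3,4,5,6,7,8,9 already taken and all letters distinct): X must equal 2 ⇒ X=2.

Answer: D=7, E=1, P=8, R=6, S=3, U=4, W=5, X=2, Z=9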